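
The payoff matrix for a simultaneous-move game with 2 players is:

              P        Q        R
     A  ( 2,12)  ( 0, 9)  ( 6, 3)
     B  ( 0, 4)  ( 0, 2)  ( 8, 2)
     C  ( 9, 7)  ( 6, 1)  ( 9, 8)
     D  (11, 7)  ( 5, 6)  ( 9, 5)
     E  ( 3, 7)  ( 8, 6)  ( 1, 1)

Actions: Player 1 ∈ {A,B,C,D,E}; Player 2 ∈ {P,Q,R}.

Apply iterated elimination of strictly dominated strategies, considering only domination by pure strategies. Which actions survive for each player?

IESDS → P1:{C,D} P2:{P,R}

P1 drop A (C beats it: P:9>2 Q:6>0 R:9>6)
P1 drop B (C beats it: P:9>0 Q:6>0 R:9>8)
P2 drop Q (P beats it: C:7>1 D:7>6 E:7>6)
P1 drop E (C beats it: P:9>3 R:9>1)
P1→{C,D} P2→{P,R}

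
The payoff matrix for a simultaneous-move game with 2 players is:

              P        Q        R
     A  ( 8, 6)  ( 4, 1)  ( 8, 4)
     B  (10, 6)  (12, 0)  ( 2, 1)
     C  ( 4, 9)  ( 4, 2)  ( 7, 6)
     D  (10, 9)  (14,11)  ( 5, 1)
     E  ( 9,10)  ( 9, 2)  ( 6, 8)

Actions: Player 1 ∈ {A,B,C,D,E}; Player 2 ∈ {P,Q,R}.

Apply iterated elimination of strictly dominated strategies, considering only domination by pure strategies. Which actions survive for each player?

IESDS → P1:{B,D} P2:{P,Q}

P2 drop R (P beats it: A:6>4 B:6>1 C:9>6 D:9>1 E:10>8)
P1 drop A (B beats it: P:10>8 Q:12>4)
P1 drop C (B beats it: P:10>4 Q:12>4)
P1 drop E (B beats it: P:10>9 Q:12>9)
P1→{B,D} P2→{P,Q}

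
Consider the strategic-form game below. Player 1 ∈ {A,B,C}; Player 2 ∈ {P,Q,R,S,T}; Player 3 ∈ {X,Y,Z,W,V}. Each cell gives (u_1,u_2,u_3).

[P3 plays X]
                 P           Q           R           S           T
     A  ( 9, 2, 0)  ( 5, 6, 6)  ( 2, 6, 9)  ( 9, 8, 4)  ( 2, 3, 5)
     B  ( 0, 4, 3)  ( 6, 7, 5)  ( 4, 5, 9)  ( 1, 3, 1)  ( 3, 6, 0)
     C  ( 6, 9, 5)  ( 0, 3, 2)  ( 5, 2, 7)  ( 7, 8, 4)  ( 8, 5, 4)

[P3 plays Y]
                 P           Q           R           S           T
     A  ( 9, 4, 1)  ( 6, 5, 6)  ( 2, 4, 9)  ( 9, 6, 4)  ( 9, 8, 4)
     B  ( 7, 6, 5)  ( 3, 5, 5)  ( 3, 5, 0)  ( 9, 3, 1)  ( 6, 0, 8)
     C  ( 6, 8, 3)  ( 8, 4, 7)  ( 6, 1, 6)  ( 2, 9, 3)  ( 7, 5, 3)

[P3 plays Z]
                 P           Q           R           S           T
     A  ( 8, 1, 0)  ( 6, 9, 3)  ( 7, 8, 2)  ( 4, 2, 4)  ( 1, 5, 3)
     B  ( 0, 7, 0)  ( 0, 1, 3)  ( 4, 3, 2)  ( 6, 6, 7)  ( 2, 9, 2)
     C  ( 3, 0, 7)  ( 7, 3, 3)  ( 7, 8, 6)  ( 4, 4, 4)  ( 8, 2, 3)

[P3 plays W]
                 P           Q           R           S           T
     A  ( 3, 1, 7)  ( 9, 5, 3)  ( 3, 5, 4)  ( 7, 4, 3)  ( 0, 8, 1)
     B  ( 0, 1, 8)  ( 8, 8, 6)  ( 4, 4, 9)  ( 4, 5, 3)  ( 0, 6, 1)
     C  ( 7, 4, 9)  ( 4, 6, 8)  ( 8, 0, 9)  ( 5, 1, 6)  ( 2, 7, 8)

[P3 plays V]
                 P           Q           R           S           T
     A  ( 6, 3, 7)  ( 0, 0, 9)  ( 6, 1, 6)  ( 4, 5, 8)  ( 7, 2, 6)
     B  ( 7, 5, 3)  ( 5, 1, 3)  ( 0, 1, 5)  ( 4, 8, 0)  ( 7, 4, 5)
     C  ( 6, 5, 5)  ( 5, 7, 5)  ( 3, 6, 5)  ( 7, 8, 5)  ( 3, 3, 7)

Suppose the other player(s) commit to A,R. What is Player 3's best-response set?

u_3(X vs A,R) = 9
u_3(Y vs A,R) = 9
u_3(Z vs A,R) = 2
u_3(W vs A,R) = 4
u_3(V vs A,R) = 6
max payoff 9 at {X,Y}

BR_3 = {X,Y}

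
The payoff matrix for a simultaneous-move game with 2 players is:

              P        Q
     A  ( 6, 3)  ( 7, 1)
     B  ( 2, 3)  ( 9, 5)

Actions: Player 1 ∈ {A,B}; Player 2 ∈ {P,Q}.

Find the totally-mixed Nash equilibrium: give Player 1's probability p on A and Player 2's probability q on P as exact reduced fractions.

P1 indiff ⇒ q·6+(1-q)·7 = q·2+(1-q)·9 ⇒ q(4) = (1-q)(2) ⇒ q = 1/3
P2 indiff ⇒ p·3+(1-p)·3 = p·1+(1-p)·5 ⇒ p(2) = (1-p)(2) ⇒ p = 1/2

P1 mixes 1/2 on A; P2 mixes 1/3 on P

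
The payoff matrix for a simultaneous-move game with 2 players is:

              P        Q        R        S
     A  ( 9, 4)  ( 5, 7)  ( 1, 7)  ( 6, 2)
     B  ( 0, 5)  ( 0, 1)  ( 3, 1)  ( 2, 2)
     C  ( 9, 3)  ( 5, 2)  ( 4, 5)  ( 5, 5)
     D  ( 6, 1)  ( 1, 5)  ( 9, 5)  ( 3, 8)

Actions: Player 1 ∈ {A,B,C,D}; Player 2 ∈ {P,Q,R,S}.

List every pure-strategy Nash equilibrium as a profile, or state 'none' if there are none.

PSNE = {(A,Q)}

(A,P): not NE [P2→R gives 7>4]
(A,Q): NE
(A,R): not NE [P1→D gives 9>1]
(A,S): not NE [P2→R gives 7>2]
(B,P): not NE [P1→C gives 9>0]
(B,Q): not NE [P1→C gives 5>0; P2→P gives 5>1]
(B,R): not NE [P1→D gives 9>3; P2→P gives 5>1]
(B,S): not NE [P1→A gives 6>2; P2→P gives 5>2]
(C,P): not NE [P2→S gives 5>3]
(C,Q): not NE [P2→S gives 5>2]
(C,R): not NE [P1→D gives 9>4]
(C,S): not NE [P1→A gives 6>5]
(D,P): not NE [P1→C gives 9>6; P2→S gives 8>1]
(D,Q): not NE [P1→C gives 5>1; P2→S gives 8>5]
(D,R): not NE [P2→S gives 8>5]
(D,S): not NE [P1→A gives 6>3]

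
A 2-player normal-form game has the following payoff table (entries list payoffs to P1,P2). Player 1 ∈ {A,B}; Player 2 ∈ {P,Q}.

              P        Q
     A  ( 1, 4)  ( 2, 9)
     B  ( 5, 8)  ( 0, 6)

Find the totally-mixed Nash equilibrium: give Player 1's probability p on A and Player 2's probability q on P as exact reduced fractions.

P1 mixes 2/7 on A; P2 mixes 1/3 on P

P1 indiff ⇒ q·1+(1-q)·2 = q·5+(1-q)·0 ⇒ q(-4) = (1-q)(-2) ⇒ q = 1/3
P2 indiff ⇒ p·4+(1-p)·8 = p·9+(1-p)·6 ⇒ p(-5) = (1-p)(-2) ⇒ p = 2/7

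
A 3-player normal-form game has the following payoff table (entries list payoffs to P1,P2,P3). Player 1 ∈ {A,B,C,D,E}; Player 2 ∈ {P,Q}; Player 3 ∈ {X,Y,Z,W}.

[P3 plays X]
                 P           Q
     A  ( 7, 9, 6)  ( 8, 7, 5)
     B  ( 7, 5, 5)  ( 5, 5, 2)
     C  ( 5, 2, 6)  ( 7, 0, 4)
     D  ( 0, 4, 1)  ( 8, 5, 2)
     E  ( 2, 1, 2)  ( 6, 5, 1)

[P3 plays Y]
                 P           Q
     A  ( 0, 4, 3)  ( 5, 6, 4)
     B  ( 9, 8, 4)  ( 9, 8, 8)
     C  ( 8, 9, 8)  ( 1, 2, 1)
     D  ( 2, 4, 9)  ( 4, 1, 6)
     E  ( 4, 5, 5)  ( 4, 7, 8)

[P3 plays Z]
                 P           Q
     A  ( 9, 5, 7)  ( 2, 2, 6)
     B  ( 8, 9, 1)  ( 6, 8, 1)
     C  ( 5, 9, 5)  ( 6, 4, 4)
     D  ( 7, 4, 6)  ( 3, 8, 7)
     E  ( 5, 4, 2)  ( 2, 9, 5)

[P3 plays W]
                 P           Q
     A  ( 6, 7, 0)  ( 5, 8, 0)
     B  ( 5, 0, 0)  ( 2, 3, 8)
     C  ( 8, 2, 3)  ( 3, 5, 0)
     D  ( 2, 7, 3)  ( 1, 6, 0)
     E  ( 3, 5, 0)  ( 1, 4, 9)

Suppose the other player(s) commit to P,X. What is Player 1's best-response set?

u_1(A vs P,X) = 7
u_1(B vs P,X) = 7
u_1(C vs P,X) = 5
u_1(D vs P,X) = 0
u_1(E vs P,X) = 2
max payoff 7 at {A,B}

argmax u_1 = {A,B}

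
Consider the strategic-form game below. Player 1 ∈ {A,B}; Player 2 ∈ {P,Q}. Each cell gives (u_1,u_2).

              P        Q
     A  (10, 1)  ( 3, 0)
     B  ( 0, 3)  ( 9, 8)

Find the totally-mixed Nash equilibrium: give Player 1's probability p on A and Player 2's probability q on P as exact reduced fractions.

P1 indiff ⇒ q·10+(1-q)·3 = q·0+(1-q)·9 ⇒ q(10) = (1-q)(6) ⇒ q = 3/8
P2 indiff ⇒ p·1+(1-p)·3 = p·0+(1-p)·8 ⇒ p(1) = (1-p)(5) ⇒ p = 5/6

p=5/6, q=3/8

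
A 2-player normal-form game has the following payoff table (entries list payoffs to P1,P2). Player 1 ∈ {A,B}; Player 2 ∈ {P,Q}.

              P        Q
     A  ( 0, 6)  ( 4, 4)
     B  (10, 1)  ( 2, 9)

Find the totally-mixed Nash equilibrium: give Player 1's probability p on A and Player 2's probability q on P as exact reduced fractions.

P1 indiff ⇒ q·0+(1-q)·4 = q·10+(1-q)·2 ⇒ q(-10) = (1-q)(-2) ⇒ q = 1/6
P2 indiff ⇒ p·6+(1-p)·1 = p·4+(1-p)·9 ⇒ p(2) = (1-p)(8) ⇒ p = 4/5

P1 mixes 4/5 on A; P2 mixes 1/6 on P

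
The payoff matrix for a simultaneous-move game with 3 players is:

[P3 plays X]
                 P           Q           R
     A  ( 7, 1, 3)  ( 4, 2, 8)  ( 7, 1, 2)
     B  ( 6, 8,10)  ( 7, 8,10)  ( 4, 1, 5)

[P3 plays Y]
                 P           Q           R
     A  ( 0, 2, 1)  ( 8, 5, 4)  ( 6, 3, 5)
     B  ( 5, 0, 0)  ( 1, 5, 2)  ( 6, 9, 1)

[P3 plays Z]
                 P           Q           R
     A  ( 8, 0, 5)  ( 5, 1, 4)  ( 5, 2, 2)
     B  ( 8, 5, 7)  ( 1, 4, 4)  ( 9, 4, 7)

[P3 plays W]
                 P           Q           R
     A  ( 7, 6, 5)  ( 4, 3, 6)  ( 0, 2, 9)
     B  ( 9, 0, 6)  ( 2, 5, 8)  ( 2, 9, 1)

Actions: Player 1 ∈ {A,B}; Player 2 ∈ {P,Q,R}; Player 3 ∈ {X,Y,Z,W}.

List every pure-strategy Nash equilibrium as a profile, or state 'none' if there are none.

(A,P,X): not NE [P2→Q gives 2>1; P3→W gives 5>3]
(A,P,Y): not NE [P1→B gives 5>0; P2→Q gives 5>2; P3→W gives 5>1]
(A,P,Z): not NE [P2→R gives 2>0]
(A,P,W): not NE [P1→B gives 9>7]
(A,Q,X): not NE [P1→B gives 7>4]
(A,Q,Y): not NE [P3→X gives 8>4]
(A,Q,Z): not NE [P2→R gives 2>1; P3→X gives 8>4]
(A,Q,W): not NE [P2→P gives 6>3; P3→X gives 8>6]
(A,R,X): not NE [P2→Q gives 2>1; P3→W gives 9>2]
(A,R,Y): not NE [P2→Q gives 5>3; P3→W gives 9>5]
(A,R,Z): not NE [P1→B gives 9>5; P3→W gives 9>2]
(A,R,W): not NE [P1→B gives 2>0; P2→P gives 6>2]
(B,P,X): not NE [P1→A gives 7>6]
(B,P,Y): not NE [P2→R gives 9>0; P3→X gives 10>0]
(B,P,Z): not NE [P3→X gives 10>7]
(B,P,W): not NE [P2→R gives 9>0; P3→X gives 10>6]
(B,Q,X): NE
(B,Q,Y): not NE [P1→A gives 8>1; P2→R gives 9>5; P3→X gives 10>2]
(B,Q,Z): not NE [P1→A gives 5>1; P2→P gives 5>4; P3→X gives 10>4]
(B,Q,W): not NE [P1→A gives 4>2; P2→R gives 9>5; P3→X gives 10>8]
(B,R,X): not NE [P1→A gives 7>4; P2→Q gives 8>1; P3→Z gives 7>5]
(B,R,Y): not NE [P3→Z gives 7>1]
(B,R,Z): not NE [P2→P gives 5>4]
(B,R,W): not NE [P3→Z gives 7>1]

PSNE = {(B,Q,X)}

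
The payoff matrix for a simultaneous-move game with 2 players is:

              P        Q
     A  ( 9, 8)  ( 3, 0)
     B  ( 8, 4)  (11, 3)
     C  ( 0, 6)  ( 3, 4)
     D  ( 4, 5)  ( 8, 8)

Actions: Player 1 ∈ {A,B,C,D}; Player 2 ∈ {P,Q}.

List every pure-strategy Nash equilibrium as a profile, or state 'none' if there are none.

(A,P): NE
(A,Q): not NE [P1→B gives 11>3; P2→P gives 8>0]
(B,P): not NE [P1→A gives 9>8]
(B,Q): not NE [P2→P gives 4>3]
(C,P): not NE [P1→A gives 9>0]
(C,Q): not NE [P1→B gives 11>3; P2→P gives 6>4]
(D,P): not NE [P1→A gives 9>4; P2→Q gives 8>5]
(D,Q): not NE [P1→B gives 11>8]

NE set: (A,P)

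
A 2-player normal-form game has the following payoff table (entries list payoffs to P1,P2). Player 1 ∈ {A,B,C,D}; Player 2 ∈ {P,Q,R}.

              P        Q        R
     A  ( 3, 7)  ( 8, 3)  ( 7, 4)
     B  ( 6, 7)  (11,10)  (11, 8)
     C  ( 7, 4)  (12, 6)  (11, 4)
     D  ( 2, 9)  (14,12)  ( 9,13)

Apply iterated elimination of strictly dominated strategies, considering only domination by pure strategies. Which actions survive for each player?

P1 drop A (B beats it: P:6>3 Q:11>8 R:11>7)
P2 drop P (Q beats it: B:10>7 C:6>4 D:12>9)
P1→{B,C,D} P2→{Q,R}

IESDS → P1:{B,C,D} P2:{Q,R}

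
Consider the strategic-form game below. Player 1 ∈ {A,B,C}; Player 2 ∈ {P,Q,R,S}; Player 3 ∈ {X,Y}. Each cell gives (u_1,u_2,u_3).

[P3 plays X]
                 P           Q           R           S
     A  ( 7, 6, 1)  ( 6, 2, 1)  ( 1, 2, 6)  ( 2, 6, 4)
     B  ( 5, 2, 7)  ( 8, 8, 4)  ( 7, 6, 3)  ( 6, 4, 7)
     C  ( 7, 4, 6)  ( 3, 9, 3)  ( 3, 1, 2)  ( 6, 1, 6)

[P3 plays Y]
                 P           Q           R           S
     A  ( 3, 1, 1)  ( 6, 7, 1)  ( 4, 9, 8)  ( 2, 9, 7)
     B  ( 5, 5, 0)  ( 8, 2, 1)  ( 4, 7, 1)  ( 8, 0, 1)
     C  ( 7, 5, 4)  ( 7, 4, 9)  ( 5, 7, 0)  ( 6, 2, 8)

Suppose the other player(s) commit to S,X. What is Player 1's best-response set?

u_1(A vs S,X) = 2
u_1(B vs S,X) = 6
u_1(C vs S,X) = 6
max payoff 6 at {B,C}

argmax u_1 = {B,C}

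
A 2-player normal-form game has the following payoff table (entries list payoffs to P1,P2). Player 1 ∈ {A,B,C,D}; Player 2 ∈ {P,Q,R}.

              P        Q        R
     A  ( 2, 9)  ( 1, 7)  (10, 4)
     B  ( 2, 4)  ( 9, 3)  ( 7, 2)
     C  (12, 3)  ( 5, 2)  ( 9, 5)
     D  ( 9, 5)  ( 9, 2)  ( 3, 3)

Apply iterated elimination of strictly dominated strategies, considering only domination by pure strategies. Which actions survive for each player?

IESDS → P1:{A,C} P2:{P,R}

P2 drop Q (P beats it: A:9>7 B:4>3 C:3>2 D:5>2)
P1 drop B (C beats it: P:12>2 R:9>7)
P1 drop D (C beats it: P:12>9 R:9>3)
P1→{A,C} P2→{P,R}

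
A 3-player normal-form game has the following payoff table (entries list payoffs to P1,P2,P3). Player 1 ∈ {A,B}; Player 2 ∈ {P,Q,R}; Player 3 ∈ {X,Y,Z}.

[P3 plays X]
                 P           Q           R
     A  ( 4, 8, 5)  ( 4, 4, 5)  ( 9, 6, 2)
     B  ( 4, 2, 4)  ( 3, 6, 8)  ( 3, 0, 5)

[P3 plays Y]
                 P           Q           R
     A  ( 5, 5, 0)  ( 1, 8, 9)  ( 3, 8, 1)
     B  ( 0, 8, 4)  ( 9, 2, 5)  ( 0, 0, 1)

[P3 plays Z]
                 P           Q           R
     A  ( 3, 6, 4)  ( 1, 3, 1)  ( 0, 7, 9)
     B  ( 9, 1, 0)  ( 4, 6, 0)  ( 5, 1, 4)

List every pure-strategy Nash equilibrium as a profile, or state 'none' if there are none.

(A,P,X): NE
(A,P,Y): not NE [P2→R gives 8>5; P3→X gives 5>0]
(A,P,Z): not NE [P1→B gives 9>3; P2→R gives 7>6; P3→X gives 5>4]
(A,Q,X): not NE [P2→P gives 8>4; P3→Y gives 9>5]
(A,Q,Y): not NE [P1→B gives 9>1]
(A,Q,Z): not NE [P1→B gives 4>1; P2→R gives 7>3; P3→Y gives 9>1]
(A,R,X): not NE [P2→P gives 8>6; P3→Z gives 9>2]
(A,R,Y): not NE [P3→Z gives 9>1]
(A,R,Z): not NE [P1→B gives 5>0]
(B,P,X): not NE [P2→Q gives 6>2]
(B,P,Y): not NE [P1→A gives 5>0]
(B,P,Z): not NE [P2→Q gives 6>1; P3→Y gives 4>0]
(B,Q,X): not NE [P1→A gives 4>3]
(B,Q,Y): not NE [P2→P gives 8>2; P3→X gives 8>5]
(B,Q,Z): not NE [P3→X gives 8>0]
(B,R,X): not NE [P1→A gives 9>3; P2→Q gives 6>0]
(B,R,Y): not NE [P1→A gives 3>0; P2→P gives 8>0; P3→X gives 5>1]
(B,R,Z): not NE [P2→Q gives 6>1; P3→X gives 5>4]

PSNE = {(A,P,X)}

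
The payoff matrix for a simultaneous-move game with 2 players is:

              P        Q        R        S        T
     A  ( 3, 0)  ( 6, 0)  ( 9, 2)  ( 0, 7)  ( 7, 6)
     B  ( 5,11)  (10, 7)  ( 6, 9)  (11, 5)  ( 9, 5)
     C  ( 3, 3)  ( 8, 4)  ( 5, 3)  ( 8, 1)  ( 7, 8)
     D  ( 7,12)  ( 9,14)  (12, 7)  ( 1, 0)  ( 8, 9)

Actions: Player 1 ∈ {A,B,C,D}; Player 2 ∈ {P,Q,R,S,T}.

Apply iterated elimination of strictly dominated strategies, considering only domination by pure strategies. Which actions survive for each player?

P1 drop A (D beats it: P:7>3 Q:9>6 R:12>9 S:1>0 T:8>7)
P1 drop C (B beats it: P:5>3 Q:10>8 R:6>5 S:11>8 T:9>7)
P2 drop R (P beats it: B:11>9 D:12>7)
P2 drop S (P beats it: B:11>5 D:12>0)
P2 drop T (P beats it: B:11>5 D:12>9)
P1→{B,D} P2→{P,Q}

Remaining: P1:{B,D} P2:{P,Q}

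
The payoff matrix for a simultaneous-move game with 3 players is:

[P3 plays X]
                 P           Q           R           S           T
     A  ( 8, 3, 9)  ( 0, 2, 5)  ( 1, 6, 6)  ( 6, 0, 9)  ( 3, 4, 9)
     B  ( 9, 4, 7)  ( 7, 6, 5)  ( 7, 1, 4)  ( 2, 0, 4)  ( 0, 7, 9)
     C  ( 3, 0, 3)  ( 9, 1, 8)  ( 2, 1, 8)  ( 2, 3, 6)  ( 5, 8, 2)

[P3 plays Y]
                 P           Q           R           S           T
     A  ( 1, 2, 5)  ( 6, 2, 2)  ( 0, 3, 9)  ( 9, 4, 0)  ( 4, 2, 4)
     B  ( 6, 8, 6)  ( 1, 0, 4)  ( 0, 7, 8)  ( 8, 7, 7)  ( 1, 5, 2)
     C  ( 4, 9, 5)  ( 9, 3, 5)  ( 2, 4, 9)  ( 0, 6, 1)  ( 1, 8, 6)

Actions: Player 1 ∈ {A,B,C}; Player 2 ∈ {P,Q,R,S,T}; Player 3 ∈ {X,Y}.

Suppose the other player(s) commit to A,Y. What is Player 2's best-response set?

u_2(P vs A,Y) = 2
u_2(Q vs A,Y) = 2
u_2(R vs A,Y) = 3
u_2(S vs A,Y) = 4
u_2(T vs A,Y) = 2
max payoff 4 at {S}

argmax u_2 = {S}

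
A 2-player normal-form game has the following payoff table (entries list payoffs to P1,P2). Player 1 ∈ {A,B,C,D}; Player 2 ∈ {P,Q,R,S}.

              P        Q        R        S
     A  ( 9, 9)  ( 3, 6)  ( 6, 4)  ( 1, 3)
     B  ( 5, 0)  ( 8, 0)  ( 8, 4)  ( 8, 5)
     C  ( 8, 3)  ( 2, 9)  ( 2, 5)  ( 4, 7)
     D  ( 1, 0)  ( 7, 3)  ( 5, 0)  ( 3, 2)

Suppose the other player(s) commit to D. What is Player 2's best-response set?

BR_2 = {Q}

u_2(P vs D) = 0
u_2(Q vs D) = 3
u_2(R vs D) = 0
u_2(S vs D) = 2
max payoff 3 at {Q}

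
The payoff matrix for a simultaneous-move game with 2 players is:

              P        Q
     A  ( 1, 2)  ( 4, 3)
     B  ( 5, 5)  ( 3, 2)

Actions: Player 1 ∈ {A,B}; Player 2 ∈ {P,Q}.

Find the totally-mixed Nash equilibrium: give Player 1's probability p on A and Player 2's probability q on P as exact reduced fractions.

p=3/4, q=1/5

P1 indiff ⇒ q·1+(1-q)·4 = q·5+(1-q)·3 ⇒ q(-4) = (1-q)(-1) ⇒ q = 1/5
P2 indiff ⇒ p·2+(1-p)·5 = p·3+(1-p)·2 ⇒ p(-1) = (1-p)(-3) ⇒ p = 3/4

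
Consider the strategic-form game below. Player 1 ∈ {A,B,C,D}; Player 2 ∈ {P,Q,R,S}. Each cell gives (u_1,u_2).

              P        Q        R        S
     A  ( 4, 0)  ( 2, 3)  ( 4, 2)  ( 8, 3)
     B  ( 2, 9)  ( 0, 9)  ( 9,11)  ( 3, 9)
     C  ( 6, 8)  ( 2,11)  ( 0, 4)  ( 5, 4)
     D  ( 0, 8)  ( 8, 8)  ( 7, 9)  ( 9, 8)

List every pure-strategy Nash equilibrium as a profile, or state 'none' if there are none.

NE set: (B,R)

(A,P): not NE [P1→C gives 6>4; P2→S gives 3>0]
(A,Q): not NE [P1→D gives 8>2]
(A,R): not NE [P1→B gives 9>4; P2→S gives 3>2]
(A,S): not NE [P1→D gives 9>8]
(B,P): not NE [P1→C gives 6>2; P2→R gives 11>9]
(B,Q): not NE [P1→D gives 8>0; P2→R gives 11>9]
(B,R): NE
(B,S): not NE [P1→D gives 9>3; P2→R gives 11>9]
(C,P): not NE [P2→Q gives 11>8]
(C,Q): not NE [P1→D gives 8>2]
(C,R): not NE [P1→B gives 9>0; P2→Q gives 11>4]
(C,S): not NE [P1→D gives 9>5; P2→Q gives 11>4]
(D,P): not NE [P1→C gives 6>0; P2→R gives 9>8]
(D,Q): not NE [P2→R gives 9>8]
(D,R): not NE [P1→B gives 9>7]
(D,S): not NE [P2→R gives 9>8]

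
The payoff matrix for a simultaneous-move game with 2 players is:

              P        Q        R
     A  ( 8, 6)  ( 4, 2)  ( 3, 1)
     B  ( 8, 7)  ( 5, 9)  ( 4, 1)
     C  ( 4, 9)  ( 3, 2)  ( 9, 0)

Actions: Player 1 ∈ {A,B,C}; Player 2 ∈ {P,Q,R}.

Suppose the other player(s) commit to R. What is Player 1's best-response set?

u_1(A vs R) = 3
u_1(B vs R) = 4
u_1(C vs R) = 9
max payoff 9 at {C}

BR_1 = {C}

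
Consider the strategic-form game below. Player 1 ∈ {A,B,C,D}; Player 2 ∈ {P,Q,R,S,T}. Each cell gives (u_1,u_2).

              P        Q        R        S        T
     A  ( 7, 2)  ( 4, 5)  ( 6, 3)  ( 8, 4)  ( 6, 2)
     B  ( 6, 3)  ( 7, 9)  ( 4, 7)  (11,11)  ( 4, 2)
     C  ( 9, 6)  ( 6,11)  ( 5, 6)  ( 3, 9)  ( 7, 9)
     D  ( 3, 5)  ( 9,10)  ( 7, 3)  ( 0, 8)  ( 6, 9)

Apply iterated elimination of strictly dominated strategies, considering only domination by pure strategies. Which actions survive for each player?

P2 drop P (Q beats it: A:5>2 B:9>3 C:11>6 D:10>5)
P2 drop R (Q beats it: A:5>3 B:9>7 C:11>6 D:10>3)
P2 drop T (Q beats it: A:5>2 B:9>2 C:11>9 D:10>9)
P1 drop A (B beats it: Q:7>4 S:11>8)
P1 drop C (B beats it: Q:7>6 S:11>3)
P1→{B,D} P2→{Q,S}

IESDS → P1:{B,D} P2:{Q,S}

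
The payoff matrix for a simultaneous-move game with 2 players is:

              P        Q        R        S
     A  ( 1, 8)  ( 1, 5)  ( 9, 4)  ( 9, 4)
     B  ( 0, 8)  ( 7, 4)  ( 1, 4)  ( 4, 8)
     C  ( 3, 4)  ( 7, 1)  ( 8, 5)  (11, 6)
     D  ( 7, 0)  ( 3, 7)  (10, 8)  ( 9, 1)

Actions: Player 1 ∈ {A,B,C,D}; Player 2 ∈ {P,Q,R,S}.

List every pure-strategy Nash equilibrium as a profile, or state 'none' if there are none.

PSNE = {(C,S), (D,R)}

(A,P): not NE [P1→D gives 7>1]
(A,Q): not NE [P1→C gives 7>1; P2→P gives 8>5]
(A,R): not NE [P1→D gives 10>9; P2→P gives 8>4]
(A,S): not NE [P1→C gives 11>9; P2→P gives 8>4]
(B,P): not NE [P1→D gives 7>0]
(B,Q): not NE [P2→S gives 8>4]
(B,R): not NE [P1→D gives 10>1; P2→S gives 8>4]
(B,S): not NE [P1→C gives 11>4]
(C,P): not NE [P1→D gives 7>3; P2→S gives 6>4]
(C,Q): not NE [P2→S gives 6>1]
(C,R): not NE [P1→D gives 10>8; P2→S gives 6>5]
(C,S): NE
(D,P): not NE [P2→R gives 8>0]
(D,Q): not NE [P1→C gives 7>3; P2→R gives 8>7]
(D,R): NE
(D,S): not NE [P1→C gives 11>9; P2→R gives 8>1]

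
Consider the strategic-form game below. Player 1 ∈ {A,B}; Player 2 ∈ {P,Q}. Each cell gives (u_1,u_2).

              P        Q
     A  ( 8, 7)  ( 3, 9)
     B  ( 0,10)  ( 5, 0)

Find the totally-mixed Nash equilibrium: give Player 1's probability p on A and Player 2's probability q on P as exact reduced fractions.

P1 indiff ⇒ q·8+(1-q)·3 = q·0+(1-q)·5 ⇒ q(8) = (1-q)(2) ⇒ q = 1/5
P2 indiff ⇒ p·7+(1-p)·10 = p·9+(1-p)·0 ⇒ p(-2) = (1-p)(-10) ⇒ p = 5/6

p=5/6, q=1/5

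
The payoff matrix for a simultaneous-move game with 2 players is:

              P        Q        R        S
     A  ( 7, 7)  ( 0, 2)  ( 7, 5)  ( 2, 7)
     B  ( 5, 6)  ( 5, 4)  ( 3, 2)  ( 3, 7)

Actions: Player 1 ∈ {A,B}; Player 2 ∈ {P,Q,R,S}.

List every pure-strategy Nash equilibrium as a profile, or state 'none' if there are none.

Nash profiles: (A,P), (B,S)

(A,P): NE
(A,Q): not NE [P1→B gives 5>0; P2→S gives 7>2]
(A,R): not NE [P2→S gives 7>5]
(A,S): not NE [P1→B gives 3>2]
(B,P): not NE [P1→A gives 7>5; P2→S gives 7>6]
(B,Q): not NE [P2→S gives 7>4]
(B,R): not NE [P1→A gives 7>3; P2→S gives 7>2]
(B,S): NE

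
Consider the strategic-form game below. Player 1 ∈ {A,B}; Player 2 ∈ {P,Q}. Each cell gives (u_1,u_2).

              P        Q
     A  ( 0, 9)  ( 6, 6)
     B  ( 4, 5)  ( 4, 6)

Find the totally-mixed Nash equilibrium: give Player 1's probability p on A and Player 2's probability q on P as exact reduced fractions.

P1 indiff ⇒ q·0+(1-q)·6 = q·4+(1-q)·4 ⇒ q(-4) = (1-q)(-2) ⇒ q = 1/3
P2 indiff ⇒ p·9+(1-p)·5 = p·6+(1-p)·6 ⇒ p(3) = (1-p)(1) ⇒ p = 1/4

p=1/4, q=1/3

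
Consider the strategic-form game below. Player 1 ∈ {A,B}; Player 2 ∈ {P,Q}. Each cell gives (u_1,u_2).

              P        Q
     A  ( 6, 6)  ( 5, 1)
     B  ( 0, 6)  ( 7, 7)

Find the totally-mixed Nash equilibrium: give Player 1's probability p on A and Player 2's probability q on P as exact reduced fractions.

(p,q) = (1/6, 1/4)

P1 indiff ⇒ q·6+(1-q)·5 = q·0+(1-q)·7 ⇒ q(6) = (1-q)(2) ⇒ q = 1/4
P2 indiff ⇒ p·6+(1-p)·6 = p·1+(1-p)·7 ⇒ p(5) = (1-p)(1) ⇒ p = 1/6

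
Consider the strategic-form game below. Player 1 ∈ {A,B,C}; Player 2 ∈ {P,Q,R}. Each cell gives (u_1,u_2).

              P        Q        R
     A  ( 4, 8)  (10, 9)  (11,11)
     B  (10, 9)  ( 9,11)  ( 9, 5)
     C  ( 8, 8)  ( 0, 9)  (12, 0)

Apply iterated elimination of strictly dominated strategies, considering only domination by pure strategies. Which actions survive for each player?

P2 drop P (Q beats it: A:9>8 B:11>9 C:9>8)
P1 drop B (A beats it: Q:10>9 R:11>9)
P1→{A,C} P2→{Q,R}

Remaining: P1:{A,C} P2:{Q,R}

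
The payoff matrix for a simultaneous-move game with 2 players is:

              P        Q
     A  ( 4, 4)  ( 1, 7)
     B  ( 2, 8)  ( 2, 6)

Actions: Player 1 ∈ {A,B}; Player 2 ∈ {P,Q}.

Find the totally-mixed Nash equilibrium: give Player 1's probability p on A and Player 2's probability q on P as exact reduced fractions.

P1 indiff ⇒ q·4+(1-q)·1 = q·2+(1-q)·2 ⇒ q(2) = (1-q)(1) ⇒ q = 1/3
P2 indiff ⇒ p·4+(1-p)·8 = p·7+(1-p)·6 ⇒ p(-3) = (1-p)(-2) ⇒ p = 2/5

P1 mixes 2/5 on A; P2 mixes 1/3 on P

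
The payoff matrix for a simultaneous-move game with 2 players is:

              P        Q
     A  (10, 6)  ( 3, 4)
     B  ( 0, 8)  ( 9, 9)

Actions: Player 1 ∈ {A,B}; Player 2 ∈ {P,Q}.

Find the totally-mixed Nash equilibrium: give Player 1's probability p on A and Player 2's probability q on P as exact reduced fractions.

P1 indiff ⇒ q·10+(1-q)·3 = q·0+(1-q)·9 ⇒ q(10) = (1-q)(6) ⇒ q = 3/8
P2 indiff ⇒ p·6+(1-p)·8 = p·4+(1-p)·9 ⇒ p(2) = (1-p)(1) ⇒ p = 1/3

(p,q) = (1/3, 3/8)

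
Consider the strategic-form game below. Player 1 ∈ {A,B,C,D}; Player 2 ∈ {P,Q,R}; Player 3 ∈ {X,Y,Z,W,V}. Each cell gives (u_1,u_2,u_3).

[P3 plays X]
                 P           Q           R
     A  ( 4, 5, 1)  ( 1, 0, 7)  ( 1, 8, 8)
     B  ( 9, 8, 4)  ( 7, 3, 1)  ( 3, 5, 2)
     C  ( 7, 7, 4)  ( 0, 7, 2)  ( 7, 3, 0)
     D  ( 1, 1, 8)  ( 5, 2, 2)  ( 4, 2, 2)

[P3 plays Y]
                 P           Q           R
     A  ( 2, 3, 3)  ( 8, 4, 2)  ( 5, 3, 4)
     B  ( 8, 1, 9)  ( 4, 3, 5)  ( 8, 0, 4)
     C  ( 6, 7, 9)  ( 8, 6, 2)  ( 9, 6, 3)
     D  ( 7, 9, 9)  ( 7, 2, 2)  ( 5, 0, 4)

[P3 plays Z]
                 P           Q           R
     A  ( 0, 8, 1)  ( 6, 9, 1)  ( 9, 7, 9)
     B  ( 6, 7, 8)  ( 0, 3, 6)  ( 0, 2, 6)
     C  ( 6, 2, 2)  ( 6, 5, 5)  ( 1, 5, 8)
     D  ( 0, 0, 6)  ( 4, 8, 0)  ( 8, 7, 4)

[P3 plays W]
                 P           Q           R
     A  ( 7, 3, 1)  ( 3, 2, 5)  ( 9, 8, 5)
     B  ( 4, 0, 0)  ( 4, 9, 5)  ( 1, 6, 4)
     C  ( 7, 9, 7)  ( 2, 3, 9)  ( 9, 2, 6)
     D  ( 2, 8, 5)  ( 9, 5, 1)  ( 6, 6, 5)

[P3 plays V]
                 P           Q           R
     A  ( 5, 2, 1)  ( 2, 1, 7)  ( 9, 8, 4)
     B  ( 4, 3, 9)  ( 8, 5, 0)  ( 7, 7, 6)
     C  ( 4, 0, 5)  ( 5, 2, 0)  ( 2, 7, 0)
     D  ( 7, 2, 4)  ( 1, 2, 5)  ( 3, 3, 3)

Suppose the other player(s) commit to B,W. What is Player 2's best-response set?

argmax u_2 = {Q}

u_2(P vs B,W) = 0
u_2(Q vs B,W) = 9
u_2(R vs B,W) = 6
max payoff 9 at {Q}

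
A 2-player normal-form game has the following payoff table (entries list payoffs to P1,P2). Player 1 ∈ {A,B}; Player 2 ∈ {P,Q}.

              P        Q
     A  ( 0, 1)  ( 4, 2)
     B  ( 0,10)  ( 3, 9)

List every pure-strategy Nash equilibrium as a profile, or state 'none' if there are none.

(A,P): not NE [P2→Q gives 2>1]
(A,Q): NE
(B,P): NE
(B,Q): not NE [P1→A gives 4>3; P2→P gives 10>9]

PSNE = {(A,Q), (B,P)}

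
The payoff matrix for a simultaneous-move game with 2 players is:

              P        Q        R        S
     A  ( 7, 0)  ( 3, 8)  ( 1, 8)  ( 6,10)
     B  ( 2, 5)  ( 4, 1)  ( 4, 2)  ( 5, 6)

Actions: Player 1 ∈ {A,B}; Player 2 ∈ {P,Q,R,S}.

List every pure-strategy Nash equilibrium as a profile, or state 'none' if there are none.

(A,P): not NE [P2→S gives 10>0]
(A,Q): not NE [P1→B gives 4>3; P2→S gives 10>8]
(A,R): not NE [P1→B gives 4>1; P2→S gives 10>8]
(A,S): NE
(B,P): not NE [P1→A gives 7>2; P2→S gives 6>5]
(B,Q): not NE [P2→S gives 6>1]
(B,R): not NE [P2→S gives 6>2]
(B,S): not NE [P1→A gives 6>5]

PSNE = {(A,S)}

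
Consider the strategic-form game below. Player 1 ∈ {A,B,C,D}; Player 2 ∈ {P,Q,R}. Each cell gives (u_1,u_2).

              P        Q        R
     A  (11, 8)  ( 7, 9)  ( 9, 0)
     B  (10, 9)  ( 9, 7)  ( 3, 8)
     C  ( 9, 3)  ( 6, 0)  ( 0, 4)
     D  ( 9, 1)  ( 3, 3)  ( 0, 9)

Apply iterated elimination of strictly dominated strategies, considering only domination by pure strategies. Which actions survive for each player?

Remaining: P1:{A,B} P2:{P,Q}

P1 drop C (A beats it: P:11>9 Q:7>6 R:9>0)
P1 drop D (A beats it: P:11>9 Q:7>3 R:9>0)
P2 drop R (P beats it: A:8>0 B:9>8)
P1→{A,B} P2→{P,Q}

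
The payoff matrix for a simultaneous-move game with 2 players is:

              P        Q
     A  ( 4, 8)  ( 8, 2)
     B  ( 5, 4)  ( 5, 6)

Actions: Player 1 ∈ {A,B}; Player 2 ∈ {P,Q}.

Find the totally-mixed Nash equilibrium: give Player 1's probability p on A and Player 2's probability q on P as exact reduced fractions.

P1 indiff ⇒ q·4+(1-q)·8 = q·5+(1-q)·5 ⇒ q(-1) = (1-q)(-3) ⇒ q = 3/4
P2 indiff ⇒ p·8+(1-p)·4 = p·2+(1-p)·6 ⇒ p(6) = (1-p)(2) ⇒ p = 1/4

p=1/4, q=3/4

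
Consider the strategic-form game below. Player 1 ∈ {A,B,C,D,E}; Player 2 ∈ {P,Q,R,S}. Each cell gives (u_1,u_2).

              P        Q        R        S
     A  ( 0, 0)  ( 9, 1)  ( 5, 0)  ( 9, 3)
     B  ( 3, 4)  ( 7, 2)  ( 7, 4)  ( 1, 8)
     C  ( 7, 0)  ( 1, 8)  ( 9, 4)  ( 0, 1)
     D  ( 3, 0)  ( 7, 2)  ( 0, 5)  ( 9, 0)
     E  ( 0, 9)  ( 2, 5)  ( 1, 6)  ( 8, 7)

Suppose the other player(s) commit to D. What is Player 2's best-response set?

u_2(P vs D) = 0
u_2(Q vs D) = 2
u_2(R vs D) = 5
u_2(S vs D) = 0
max payoff 5 at {R}

P2 best: {R}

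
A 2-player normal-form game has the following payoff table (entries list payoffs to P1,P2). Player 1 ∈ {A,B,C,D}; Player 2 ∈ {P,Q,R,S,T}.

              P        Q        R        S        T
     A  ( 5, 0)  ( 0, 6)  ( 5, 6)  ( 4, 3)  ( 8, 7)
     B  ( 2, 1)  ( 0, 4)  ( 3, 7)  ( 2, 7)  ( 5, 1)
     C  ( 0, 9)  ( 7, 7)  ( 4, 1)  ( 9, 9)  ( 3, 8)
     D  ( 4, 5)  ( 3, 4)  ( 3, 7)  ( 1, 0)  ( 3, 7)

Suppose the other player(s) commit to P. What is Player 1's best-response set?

u_1(A vs P) = 5
u_1(B vs P) = 2
u_1(C vs P) = 0
u_1(D vs P) = 4
max payoff 5 at {A}

BR_1 = {A}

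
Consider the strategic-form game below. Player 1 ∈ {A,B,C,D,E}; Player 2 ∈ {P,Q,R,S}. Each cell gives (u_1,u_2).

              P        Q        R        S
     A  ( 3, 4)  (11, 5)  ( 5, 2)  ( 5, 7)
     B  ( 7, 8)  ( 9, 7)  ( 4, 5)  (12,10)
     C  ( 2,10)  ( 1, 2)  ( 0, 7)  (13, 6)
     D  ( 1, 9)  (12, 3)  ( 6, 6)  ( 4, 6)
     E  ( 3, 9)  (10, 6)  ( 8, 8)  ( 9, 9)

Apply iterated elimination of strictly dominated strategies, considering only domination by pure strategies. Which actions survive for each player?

P2 drop Q (S beats it: A:7>5 B:10>7 C:6>2 D:6>3 E:9>6)
P1 drop D (E beats it: P:3>1 R:8>6 S:9>4)
P2 drop R (P beats it: A:4>2 B:8>5 C:10>7 E:9>8)
P1 drop A (B beats it: P:7>3 S:12>5)
P1 drop E (B beats it: P:7>3 S:12>9)
P1→{B,C} P2→{P,S}

Remaining: P1:{B,C} P2:{P,S}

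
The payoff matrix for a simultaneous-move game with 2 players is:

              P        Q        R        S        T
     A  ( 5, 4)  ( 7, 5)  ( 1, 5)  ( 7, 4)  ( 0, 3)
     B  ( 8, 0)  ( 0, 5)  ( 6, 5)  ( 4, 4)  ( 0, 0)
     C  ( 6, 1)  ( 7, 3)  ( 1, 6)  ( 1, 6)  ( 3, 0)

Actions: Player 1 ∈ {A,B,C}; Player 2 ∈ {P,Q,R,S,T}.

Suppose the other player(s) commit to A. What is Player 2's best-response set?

u_2(P vs A) = 4
u_2(Q vs A) = 5
u_2(R vs A) = 5
u_2(S vs A) = 4
u_2(T vs A) = 3
max payoff 5 at {Q,R}

P2 best: {Q,R}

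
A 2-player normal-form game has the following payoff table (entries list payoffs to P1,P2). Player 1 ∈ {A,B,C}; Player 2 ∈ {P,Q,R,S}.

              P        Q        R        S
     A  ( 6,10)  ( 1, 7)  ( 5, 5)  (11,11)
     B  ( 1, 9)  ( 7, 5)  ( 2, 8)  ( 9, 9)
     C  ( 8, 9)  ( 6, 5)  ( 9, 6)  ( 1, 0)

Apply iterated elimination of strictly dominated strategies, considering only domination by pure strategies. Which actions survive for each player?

P2 drop Q (P beats it: A:10>7 B:9>5 C:9>5)
P1 drop B (A beats it: P:6>1 R:5>2 S:11>9)
P2 drop R (P beats it: A:10>5 C:9>6)
P1→{A,C} P2→{P,S}

Survivors P1:{A,C} P2:{P,S}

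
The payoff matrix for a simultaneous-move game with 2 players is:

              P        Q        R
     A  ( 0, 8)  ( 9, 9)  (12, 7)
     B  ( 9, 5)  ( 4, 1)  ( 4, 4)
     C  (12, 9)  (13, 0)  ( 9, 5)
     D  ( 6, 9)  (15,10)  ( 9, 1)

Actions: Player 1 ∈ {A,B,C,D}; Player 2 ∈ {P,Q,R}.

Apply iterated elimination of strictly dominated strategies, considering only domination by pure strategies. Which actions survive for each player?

Survivors P1:{C,D} P2:{P,Q}

P1 drop B (C beats it: P:12>9 Q:13>4 R:9>4)
P2 drop R (P beats it: A:8>7 C:9>5 D:9>1)
P1 drop A (C beats it: P:12>0 Q:13>9)
P1→{C,D} P2→{P,Q}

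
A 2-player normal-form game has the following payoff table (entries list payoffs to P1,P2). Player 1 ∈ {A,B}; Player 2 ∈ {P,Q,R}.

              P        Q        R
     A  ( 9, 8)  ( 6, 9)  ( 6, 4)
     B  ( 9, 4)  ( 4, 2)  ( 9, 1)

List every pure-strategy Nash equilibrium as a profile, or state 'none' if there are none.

(A,P): not NE [P2→Q gives 9>8]
(A,Q): NE
(A,R): not NE [P1→B gives 9>6; P2→Q gives 9>4]
(B,P): NE
(B,Q): not NE [P1→A gives 6>4; P2→P gives 4>2]
(B,R): not NE [P2→P gives 4>1]

Nash profiles: (A,Q), (B,P)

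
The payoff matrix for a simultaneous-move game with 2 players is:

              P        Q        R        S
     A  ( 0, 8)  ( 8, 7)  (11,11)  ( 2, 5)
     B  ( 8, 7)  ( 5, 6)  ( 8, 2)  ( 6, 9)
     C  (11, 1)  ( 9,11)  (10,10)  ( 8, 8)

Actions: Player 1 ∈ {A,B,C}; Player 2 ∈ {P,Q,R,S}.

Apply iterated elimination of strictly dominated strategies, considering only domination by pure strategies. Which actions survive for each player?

Survivors P1:{A,C} P2:{Q,R}

P1 drop B (C beats it: P:11>8 Q:9>5 R:10>8 S:8>6)
P2 drop P (R beats it: A:11>8 C:10>1)
P2 drop S (Q beats it: A:7>5 C:11>8)
P1→{A,C} P2→{Q,R}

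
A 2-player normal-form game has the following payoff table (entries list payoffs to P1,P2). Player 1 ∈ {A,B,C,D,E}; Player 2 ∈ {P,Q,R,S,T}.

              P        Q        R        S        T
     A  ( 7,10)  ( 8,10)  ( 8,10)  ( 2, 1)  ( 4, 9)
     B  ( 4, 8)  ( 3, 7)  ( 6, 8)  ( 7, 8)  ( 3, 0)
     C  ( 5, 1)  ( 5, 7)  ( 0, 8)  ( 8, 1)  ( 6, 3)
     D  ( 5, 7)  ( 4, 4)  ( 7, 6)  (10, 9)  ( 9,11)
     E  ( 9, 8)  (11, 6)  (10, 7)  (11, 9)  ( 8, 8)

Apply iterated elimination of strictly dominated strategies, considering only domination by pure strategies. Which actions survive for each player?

Survivors P1:{D,E} P2:{S,T}

P1 drop A (E beats it: P:9>7 Q:11>8 R:10>8 S:11>2 T:8>4)
P1 drop B (D beats it: P:5>4 Q:4>3 R:7>6 S:10>7 T:9>3)
P1 drop C (E beats it: P:9>5 Q:11>5 R:10>0 S:11>8 T:8>6)
P2 drop P (S beats it: D:9>7 E:9>8)
P2 drop Q (R beats it: D:6>4 E:7>6)
P2 drop R (S beats it: D:9>6 E:9>7)
P1→{D,E} P2→{S,T}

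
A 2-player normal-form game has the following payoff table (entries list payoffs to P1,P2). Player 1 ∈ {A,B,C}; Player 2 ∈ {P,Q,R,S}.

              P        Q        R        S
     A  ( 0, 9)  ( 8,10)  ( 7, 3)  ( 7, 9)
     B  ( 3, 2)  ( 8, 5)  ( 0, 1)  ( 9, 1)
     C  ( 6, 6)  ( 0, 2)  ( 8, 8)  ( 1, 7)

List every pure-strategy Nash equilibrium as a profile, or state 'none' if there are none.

PSNE = {(A,Q), (B,Q), (C,R)}

(A,P): not NE [P1→C gives 6>0; P2→Q gives 10>9]
(A,Q): NE
(A,R): not NE [P1→C gives 8>7; P2→Q gives 10>3]
(A,S): not NE [P1→B gives 9>7; P2→Q gives 10>9]
(B,P): not NE [P1→C gives 6>3; P2→Q gives 5>2]
(B,Q): NE
(B,R): not NE [P1→C gives 8>0; P2→Q gives 5>1]
(B,S): not NE [P2→Q gives 5>1]
(C,P): not NE [P2→R gives 8>6]
(C,Q): not NE [P1→B gives 8>0; P2→R gives 8>2]
(C,R): NE
(C,S): not NE [P1→B gives 9>1; P2→R gives 8>7]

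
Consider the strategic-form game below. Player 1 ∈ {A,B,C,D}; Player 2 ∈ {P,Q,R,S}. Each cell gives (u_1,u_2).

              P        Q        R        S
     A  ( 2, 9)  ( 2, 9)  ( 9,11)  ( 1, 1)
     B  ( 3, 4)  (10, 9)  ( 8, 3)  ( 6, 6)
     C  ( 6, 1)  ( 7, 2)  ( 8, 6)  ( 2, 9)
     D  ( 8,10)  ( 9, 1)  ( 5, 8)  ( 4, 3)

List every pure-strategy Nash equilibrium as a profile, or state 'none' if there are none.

Nash profiles: (A,R), (B,Q), (D,P)

(A,P): not NE [P1→D gives 8>2; P2→R gives 11>9]
(A,Q): not NE [P1→B gives 10>2; P2→R gives 11>9]
(A,R): NE
(A,S): not NE [P1→B gives 6>1; P2→R gives 11>1]
(B,P): not NE [P1→D gives 8>3; P2→Q gives 9>4]
(B,Q): NE
(B,R): not NE [P1→A gives 9>8; P2→Q gives 9>3]
(B,S): not NE [P2→Q gives 9>6]
(C,P): not NE [P1→D gives 8>6; P2→S gives 9>1]
(C,Q): not NE [P1→B gives 10>7; P2→S gives 9>2]
(C,R): not NE [P1→A gives 9>8; P2→S gives 9>6]
(C,S): not NE [P1→B gives 6>2]
(D,P): NE
(D,Q): not NE [P1→B gives 10>9; P2→P gives 10>1]
(D,R): not NE [P1→A gives 9>5; P2→P gives 10>8]
(D,S): not NE [P1→B gives 6>4; P2→P gives 10>3]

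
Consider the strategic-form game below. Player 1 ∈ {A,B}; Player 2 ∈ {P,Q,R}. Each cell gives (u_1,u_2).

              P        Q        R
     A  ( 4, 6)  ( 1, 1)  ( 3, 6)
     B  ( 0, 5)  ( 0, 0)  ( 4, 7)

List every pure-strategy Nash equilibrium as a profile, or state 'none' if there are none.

(A,P): NE
(A,Q): not NE [P2→R gives 6>1]
(A,R): not NE [P1→B gives 4>3]
(B,P): not NE [P1→A gives 4>0; P2→R gives 7>5]
(B,Q): not NE [P1→A gives 1>0; P2→R gives 7>0]
(B,R): NE

NE set: (A,P), (B,R)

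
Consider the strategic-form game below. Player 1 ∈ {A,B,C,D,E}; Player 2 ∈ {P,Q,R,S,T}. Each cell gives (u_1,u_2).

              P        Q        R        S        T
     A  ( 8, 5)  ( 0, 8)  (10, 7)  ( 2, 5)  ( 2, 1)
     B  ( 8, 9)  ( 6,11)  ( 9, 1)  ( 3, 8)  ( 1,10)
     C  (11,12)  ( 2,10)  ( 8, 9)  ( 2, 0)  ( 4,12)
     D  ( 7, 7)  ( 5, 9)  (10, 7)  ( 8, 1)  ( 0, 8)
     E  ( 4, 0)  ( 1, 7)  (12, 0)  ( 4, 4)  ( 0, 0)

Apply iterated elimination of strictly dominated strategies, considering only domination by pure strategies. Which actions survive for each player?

Remaining: P1:{B,C} P2:{P,Q,T}

P2 drop R (Q beats it: A:8>7 B:11>1 C:10>9 D:9>7 E:7>0)
P2 drop S (Q beats it: A:8>5 B:11>8 C:10>0 D:9>1 E:7>4)
P1 drop A (C beats it: P:11>8 Q:2>0 T:4>2)
P1 drop D (B beats it: P:8>7 Q:6>5 T:1>0)
P1 drop E (B beats it: P:8>4 Q:6>1 T:1>0)
P1→{B,C} P2→{P,Q,T}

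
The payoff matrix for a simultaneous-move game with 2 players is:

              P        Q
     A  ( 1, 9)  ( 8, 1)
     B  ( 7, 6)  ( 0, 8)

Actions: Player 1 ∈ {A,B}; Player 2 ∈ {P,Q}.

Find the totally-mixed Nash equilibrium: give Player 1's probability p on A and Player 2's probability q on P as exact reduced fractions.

(p,q) = (1/5, 4/7)

P1 indiff ⇒ q·1+(1-q)·8 = q·7+(1-q)·0 ⇒ q(-6) = (1-q)(-8) ⇒ q = 4/7
P2 indiff ⇒ p·9+(1-p)·6 = p·1+(1-p)·8 ⇒ p(8) = (1-p)(2) ⇒ p = 1/5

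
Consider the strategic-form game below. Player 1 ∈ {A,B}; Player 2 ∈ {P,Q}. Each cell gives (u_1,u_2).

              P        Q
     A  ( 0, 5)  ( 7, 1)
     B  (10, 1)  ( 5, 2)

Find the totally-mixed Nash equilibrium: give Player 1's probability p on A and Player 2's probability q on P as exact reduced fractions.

P1 indiff ⇒ q·0+(1-q)·7 = q·10+(1-q)·5 ⇒ q(-10) = (1-q)(-2) ⇒ q = 1/6
P2 indiff ⇒ p·5+(1-p)·1 = p·1+(1-p)·2 ⇒ p(4) = (1-p)(1) ⇒ p = 1/5

P1 mixes 1/5 on A; P2 mixes 1/6 on P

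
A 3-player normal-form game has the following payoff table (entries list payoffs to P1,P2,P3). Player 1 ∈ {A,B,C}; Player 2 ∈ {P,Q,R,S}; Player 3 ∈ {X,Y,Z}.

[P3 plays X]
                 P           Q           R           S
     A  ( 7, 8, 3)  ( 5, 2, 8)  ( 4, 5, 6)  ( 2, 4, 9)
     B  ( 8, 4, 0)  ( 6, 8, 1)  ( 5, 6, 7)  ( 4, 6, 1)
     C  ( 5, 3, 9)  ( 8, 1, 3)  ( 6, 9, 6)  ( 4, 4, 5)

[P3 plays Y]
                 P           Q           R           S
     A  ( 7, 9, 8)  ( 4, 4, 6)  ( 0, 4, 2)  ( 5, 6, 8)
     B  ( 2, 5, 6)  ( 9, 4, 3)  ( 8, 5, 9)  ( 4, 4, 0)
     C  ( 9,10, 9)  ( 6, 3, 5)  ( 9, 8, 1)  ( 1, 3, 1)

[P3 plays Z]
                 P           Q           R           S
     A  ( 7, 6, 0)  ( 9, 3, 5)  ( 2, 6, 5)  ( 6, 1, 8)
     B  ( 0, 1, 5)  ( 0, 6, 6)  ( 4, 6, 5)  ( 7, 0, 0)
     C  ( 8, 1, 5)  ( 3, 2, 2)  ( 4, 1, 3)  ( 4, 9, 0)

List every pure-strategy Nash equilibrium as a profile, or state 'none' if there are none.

(A,P,X): not NE [P1→B gives 8>7; P3→Y gives 8>3]
(A,P,Y): not NE [P1→C gives 9>7]
(A,P,Z): not NE [P1→C gives 8>7; P3→Y gives 8>0]
(A,Q,X): not NE [P1→C gives 8>5; P2→P gives 8>2]
(A,Q,Y): not NE [P1→B gives 9>4; P2→P gives 9>4; P3→X gives 8>6]
(A,Q,Z): not NE [P2→R gives 6>3; P3→X gives 8>5]
(A,R,X): not NE [P1→C gives 6>4; P2→P gives 8>5]
(A,R,Y): not NE [P1→C gives 9>0; P2→P gives 9>4; P3→X gives 6>2]
(A,R,Z): not NE [P1→C gives 4>2; P3→X gives 6>5]
(A,S,X): not NE [P1→C gives 4>2; P2→P gives 8>4]
(A,S,Y): not NE [P2→P gives 9>6; P3→X gives 9>8]
(A,S,Z): not NE [P1→B gives 7>6; P2→R gives 6>1; P3→X gives 9>8]
(B,P,X): not NE [P2→Q gives 8>4; P3→Y gives 6>0]
(B,P,Y): not NE [P1→C gives 9>2]
(B,P,Z): not NE [P1→C gives 8>0; P2→R gives 6>1; P3→Y gives 6>5]
(B,Q,X): not NE [P1→C gives 8>6; P3→Z gives 6>1]
(B,Q,Y): not NE [P2→R gives 5>4; P3→Z gives 6>3]
(B,Q,Z): not NE [P1→A gives 9>0]
(B,R,X): not NE [P1→C gives 6>5; P2→Q gives 8>6; P3→Y gives 9>7]
(B,R,Y): not NE [P1→C gives 9>8]
(B,R,Z): not NE [P3→Y gives 9>5]
(B,S,X): not NE [P2→Q gives 8>6]
(B,S,Y): not NE [P1→A gives 5>4; P2→R gives 5>4; P3→X gives 1>0]
(B,S,Z): not NE [P2→R gives 6>0; P3→X gives 1>0]
(C,P,X): not NE [P1→B gives 8>5; P2→R gives 9>3]
(C,P,Y): NE
(C,P,Z): not NE [P2→S gives 9>1; P3→Y gives 9>5]
(C,Q,X): not NE [P2→R gives 9>1; P3→Y gives 5>3]
(C,Q,Y): not NE [P1→B gives 9>6; P2→P gives 10>3]
(C,Q,Z): not NE [P1→A gives 9>3; P2→S gives 9>2; P3→Y gives 5>2]
(C,R,X): NE
(C,R,Y): not NE [P2→P gives 10>8; P3→X gives 6>1]
(C,R,Z): not NE [P2→S gives 9>1; P3→X gives 6>3]
(C,S,X): not NE [P2→R gives 9>4]
(C,S,Y): not NE [P1→A gives 5>1; P2→P gives 10>3; P3→X gives 5>1]
(C,S,Z): not NE [P1→B gives 7>4; P3→X gives 5>0]

PSNE = {(C,P,Y), (C,R,X)}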